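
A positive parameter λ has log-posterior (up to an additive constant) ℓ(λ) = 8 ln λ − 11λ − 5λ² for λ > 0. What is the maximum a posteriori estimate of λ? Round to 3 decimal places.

ℓ'(λ) = 8/λ − 11 − 10λ. Setting this to zero and multiplying by λ: 10λ² + 11λ − 8 = 0.
λ = (−11 + √(11² + 4·10·8)) / (2·10) = (−11 + √441) / 20 = (−11 + 21)/20 = 1/2.
ℓ''(λ) = −8/λ² − 10 < 0, confirming a maximum.

λ̂_MAP = 0.500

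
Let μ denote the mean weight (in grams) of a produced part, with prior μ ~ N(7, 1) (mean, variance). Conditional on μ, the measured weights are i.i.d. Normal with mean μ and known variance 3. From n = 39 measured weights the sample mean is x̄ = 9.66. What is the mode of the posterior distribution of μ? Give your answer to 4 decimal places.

n = 39, x̄ = 9.66.
For a Normal prior and Normal likelihood with known variance, the posterior is Normal; its mode equals its mean, the precision-weighted average.
Prior precision 1/σ₀² = 1/1 = 1; data precision n/σ² = 39/3 = 13.
μ̂ = (1·7 + 13·9.66) / (1 + 13) = 132.58/14 = 9.4700.

μ̂_MAP = 9.4700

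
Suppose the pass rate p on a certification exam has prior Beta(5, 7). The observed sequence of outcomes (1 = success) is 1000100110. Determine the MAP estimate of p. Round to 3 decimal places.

Prior: Beta(5, 7).
Data: 4 successes in 10 trials (from the sequence). The binomial likelihood contributes p^4(1−p)^6, so the posterior is Beta(5+4, 7+6) = Beta(9, 13).
For Beta(a, b) with a, b > 1 the mode is (a−1)/(a+b−2) = 8/20 ≈ 0.400.

p̂_MAP = 0.400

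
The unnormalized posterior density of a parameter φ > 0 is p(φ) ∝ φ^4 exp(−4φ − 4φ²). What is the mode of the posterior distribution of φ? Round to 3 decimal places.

ℓ'(φ) = 4/φ − 4 − 8φ. Setting this to zero and multiplying by φ: 8φ² + 4φ − 4 = 0.
φ = (−4 + √(4² + 4·8·4)) / (2·8) = (−4 + √144) / 16 = (−4 + 12)/16 = 1/2.
ℓ''(φ) = −4/φ² − 8 < 0, confirming a maximum.

φ̂_MAP = 0.500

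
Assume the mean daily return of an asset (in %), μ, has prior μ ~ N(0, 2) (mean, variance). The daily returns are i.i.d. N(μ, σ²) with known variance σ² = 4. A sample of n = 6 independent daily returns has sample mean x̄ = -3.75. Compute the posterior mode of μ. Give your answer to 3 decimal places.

μ̂_MAP = -2.813

n = 6, x̄ = -3.75.
For a Normal prior and Normal likelihood with known variance, the posterior is Normal; its mode equals its mean, the precision-weighted average.
Prior precision 1/σ₀² = 1/2 = 0.5; data precision n/σ² = 6/4 = 1.5.
μ̂ = (0.5·0 + 1.5·(-3.75)) / (0.5 + 1.5) = (-5.625)/2 = -2.8125 ≈ -2.813.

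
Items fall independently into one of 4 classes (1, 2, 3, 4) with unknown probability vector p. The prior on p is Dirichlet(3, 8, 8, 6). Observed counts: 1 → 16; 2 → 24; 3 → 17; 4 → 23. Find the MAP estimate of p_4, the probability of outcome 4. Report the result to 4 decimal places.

MAP estimate: 0.2772

The posterior is Dirichlet(αᵢ + nᵢ) = Dirichlet(19, 32, 25, 29).
For a Dirichlet(a₁,…,a_K) with all aᵢ > 1, the mode has j-th component (aⱼ − 1)/(Σaᵢ − K).
Here Σaᵢ = 105 and K = 4, so p_4 = (29 − 1)/(105 − 4) = 28/101 ≈ 0.2772.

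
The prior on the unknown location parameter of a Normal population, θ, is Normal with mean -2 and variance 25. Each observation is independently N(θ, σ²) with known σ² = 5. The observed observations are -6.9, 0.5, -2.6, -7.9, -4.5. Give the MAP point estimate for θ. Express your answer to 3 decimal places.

θ̂_MAP = -4.192

n = 5; x̄ = ((-6.9) + 0.5 + (-2.6) + (-7.9) + (-4.5))/5 = -21.4/5 = -4.28.
For a Normal prior and Normal likelihood with known variance, the posterior is Normal; its mode equals its mean, the precision-weighted average.
Prior precision 1/σ₀² = 1/25 = 0.04; data precision n/σ² = 5/5 = 1.
θ̂ = (0.04·(-2) + 1·(-4.28)) / (0.04 + 1) = (-4.36)/1.04 = -109/26 ≈ -4.192.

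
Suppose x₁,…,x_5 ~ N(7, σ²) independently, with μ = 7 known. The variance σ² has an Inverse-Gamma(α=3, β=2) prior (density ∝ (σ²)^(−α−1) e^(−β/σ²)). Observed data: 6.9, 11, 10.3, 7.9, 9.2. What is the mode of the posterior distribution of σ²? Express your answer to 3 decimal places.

Sum of squared deviations about the known mean: SS = (6.9−7)² + (11−7)² + (10.3−7)² + (7.9−7)² + (9.2−7)² = 32.55.
The Normal likelihood contributes (σ²)^(−n/2) exp(−SS/(2σ²)), so the posterior is Inverse-Gamma(α + n/2, β + SS/2) = Inverse-Gamma(5.5, 18.275).
The mode of Inverse-Gamma(a, b) is b/(a+1) = 18.275/6.5 ≈ 2.812.

σ̂²_MAP = 2.812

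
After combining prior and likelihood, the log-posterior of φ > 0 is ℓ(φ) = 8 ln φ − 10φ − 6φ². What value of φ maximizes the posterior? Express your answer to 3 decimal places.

φ̂_MAP = 0.500

ℓ'(φ) = 8/φ − 10 − 12φ. Setting this to zero and multiplying by φ: 12φ² + 10φ − 8 = 0.
φ = (−10 + √(10² + 4·12·8)) / (2·12) = (−10 + √484) / 24 = (−10 + 22)/24 = 1/2.
ℓ''(φ) = −8/φ² − 12 < 0, confirming a maximum.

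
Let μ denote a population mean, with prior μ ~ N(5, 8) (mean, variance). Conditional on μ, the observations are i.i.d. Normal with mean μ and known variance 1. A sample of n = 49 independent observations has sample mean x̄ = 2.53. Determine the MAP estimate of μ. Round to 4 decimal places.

μ̂_MAP = 2.5363

n = 49, x̄ = 2.53.
For a Normal prior and Normal likelihood with known variance, the posterior is Normal; its mode equals its mean, the precision-weighted average.
Prior precision 1/σ₀² = 1/8 = 0.125; data precision n/σ² = 49/1 = 49.
μ̂ = (0.125·5 + 49·2.53) / (0.125 + 49) = 124.595/49.125 = 24919/9825 ≈ 2.5363.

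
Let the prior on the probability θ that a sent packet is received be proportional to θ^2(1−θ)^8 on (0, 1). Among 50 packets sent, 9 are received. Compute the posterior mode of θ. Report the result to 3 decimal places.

The prior density ∝ θ^2(1−θ)^8 is the kernel of Beta(3, 9).
Data: 9 successes in 50 trials. The binomial likelihood contributes θ^9(1−θ)^41, so the posterior is Beta(3+9, 9+41) = Beta(12, 50).
For Beta(a, b) with a, b > 1 the mode is (a−1)/(a+b−2) = 11/60 ≈ 0.183.

θ̂_MAP = 0.183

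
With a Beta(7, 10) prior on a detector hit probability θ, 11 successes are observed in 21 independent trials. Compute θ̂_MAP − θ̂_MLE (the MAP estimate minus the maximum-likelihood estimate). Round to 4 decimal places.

Posterior is Beta(18, 20); MAP = (18−1)/(38−2) = 17/36 ≈ 0.47222.
MLE ignores the prior: θ̂_MLE = k/n = 11/21 ≈ 0.52381.
Difference = 17/36 − 11/21 = -13/252 ≈ -0.0516.

MAP − MLE = -0.0516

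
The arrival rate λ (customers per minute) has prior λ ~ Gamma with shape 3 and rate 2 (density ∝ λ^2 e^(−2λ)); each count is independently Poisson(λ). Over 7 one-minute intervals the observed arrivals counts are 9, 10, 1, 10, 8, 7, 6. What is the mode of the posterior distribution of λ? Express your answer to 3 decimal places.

Σxᵢ = 9+10+1+10+8+7+6 = 51, with n = 7.
Posterior ∝ λ^2e^(−2λ) · λ^51e^(−7λ) = λ^53e^(−9λ), i.e. Gamma(shape=54, rate=9).
The mode of a Gamma(a, b) with a ≥ 1 (shape–rate) is (a−1)/b = 53/9 ≈ 5.889.

λ̂_MAP = 5.889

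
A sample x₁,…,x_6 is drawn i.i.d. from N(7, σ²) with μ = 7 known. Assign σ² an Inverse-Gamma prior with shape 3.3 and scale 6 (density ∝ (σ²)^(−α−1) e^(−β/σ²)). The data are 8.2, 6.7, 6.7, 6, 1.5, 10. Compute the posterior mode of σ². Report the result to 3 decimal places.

σ̂²_MAP = 3.690

Sum of squared deviations about the known mean: SS = (8.2−7)² + (6.7−7)² + (6.7−7)² + (6−7)² + (1.5−7)² + (10−7)² = 41.87.
The Normal likelihood contributes (σ²)^(−n/2) exp(−SS/(2σ²)), so the posterior is Inverse-Gamma(α + n/2, β + SS/2) = Inverse-Gamma(6.3, 26.935).
The mode of Inverse-Gamma(a, b) is b/(a+1) = 26.935/7.3 ≈ 3.690.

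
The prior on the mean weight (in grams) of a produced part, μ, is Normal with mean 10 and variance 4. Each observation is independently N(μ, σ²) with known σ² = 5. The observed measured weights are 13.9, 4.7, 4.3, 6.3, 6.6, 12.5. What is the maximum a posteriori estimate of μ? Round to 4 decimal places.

n = 6; x̄ = (13.9 + 4.7 + 4.3 + 6.3 + 6.6 + 12.5)/6 = 48.3/6 = 8.05.
For a Normal prior and Normal likelihood with known variance, the posterior is Normal; its mode equals its mean, the precision-weighted average.
Prior precision 1/σ₀² = 1/4 = 0.25; data precision n/σ² = 6/5 = 1.2.
μ̂ = (0.25·10 + 1.2·8.05) / (0.25 + 1.2) = 12.16/1.45 = 1216/145 ≈ 8.3862.

μ̂_MAP = 8.3862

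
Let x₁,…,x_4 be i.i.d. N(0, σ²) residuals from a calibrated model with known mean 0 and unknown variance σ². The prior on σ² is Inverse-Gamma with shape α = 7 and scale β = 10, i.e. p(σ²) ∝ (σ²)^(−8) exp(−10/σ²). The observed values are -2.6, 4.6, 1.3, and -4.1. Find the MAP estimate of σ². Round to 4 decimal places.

σ̂²_MAP = 3.3210

Sum of squared deviations about the known mean: SS = (-2.6−0)² + (4.6−0)² + (1.3−0)² + (-4.1−0)² = 46.42.
The Normal likelihood contributes (σ²)^(−n/2) exp(−SS/(2σ²)), so the posterior is Inverse-Gamma(α + n/2, β + SS/2) = Inverse-Gamma(9, 33.21).
The mode of Inverse-Gamma(a, b) is b/(a+1) = 33.21/10 ≈ 3.3210.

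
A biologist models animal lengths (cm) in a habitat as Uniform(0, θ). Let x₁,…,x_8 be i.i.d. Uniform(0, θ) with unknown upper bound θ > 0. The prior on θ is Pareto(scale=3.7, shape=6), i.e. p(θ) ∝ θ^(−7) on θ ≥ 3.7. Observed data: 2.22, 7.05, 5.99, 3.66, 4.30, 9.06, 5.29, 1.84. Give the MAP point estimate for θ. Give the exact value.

The Uniform(0, θ) likelihood is θ^(−n) for θ ≥ max(xᵢ), zero otherwise. Here max(xᵢ) = 9.06.
Posterior ∝ θ^(−7) · θ^(−8) = θ^(−15) on θ ≥ max(3.7, 9.06) = 9.06.
This density is strictly decreasing in θ, so the posterior mode lies at the lower boundary of the support.

θ̂_MAP = 9.06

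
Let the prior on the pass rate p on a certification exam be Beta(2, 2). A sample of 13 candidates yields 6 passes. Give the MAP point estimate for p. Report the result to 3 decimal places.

Prior: Beta(2, 2).
Data: 6 successes in 13 trials. The binomial likelihood contributes p^6(1−p)^7, so the posterior is Beta(2+6, 2+7) = Beta(8, 9).
For Beta(a, b) with a, b > 1 the mode is (a−1)/(a+b−2) = 7/15 ≈ 0.467.

p̂_MAP = 0.467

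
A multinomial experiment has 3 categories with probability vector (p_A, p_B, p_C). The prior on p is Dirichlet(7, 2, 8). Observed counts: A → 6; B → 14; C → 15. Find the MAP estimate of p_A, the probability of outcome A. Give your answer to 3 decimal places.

MAP estimate of p_A = 0.245

The posterior is Dirichlet(αᵢ + nᵢ) = Dirichlet(13, 16, 23).
For a Dirichlet(a₁,…,a_K) with all aᵢ > 1, the mode has j-th component (aⱼ − 1)/(Σaᵢ − K).
Here Σaᵢ = 52 and K = 3, so p_A = (13 − 1)/(52 − 3) = 12/49 ≈ 0.245.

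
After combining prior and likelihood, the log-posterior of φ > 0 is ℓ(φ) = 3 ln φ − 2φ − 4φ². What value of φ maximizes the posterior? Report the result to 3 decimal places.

φ̂_MAP = 0.500

ℓ'(φ) = 3/φ − 2 − 8φ. Setting this to zero and multiplying by φ: 8φ² + 2φ − 3 = 0.
φ = (−2 + √(2² + 4·8·3)) / (2·8) = (−2 + √100) / 16 = (−2 + 10)/16 = 1/2.
ℓ''(φ) = −3/φ² − 8 < 0, confirming a maximum.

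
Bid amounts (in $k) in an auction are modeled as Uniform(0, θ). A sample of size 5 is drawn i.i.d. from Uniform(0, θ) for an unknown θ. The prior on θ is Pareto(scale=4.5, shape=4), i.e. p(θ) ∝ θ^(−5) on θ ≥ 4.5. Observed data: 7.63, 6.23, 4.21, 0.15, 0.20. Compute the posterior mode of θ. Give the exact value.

θ̂_MAP = 7.63

The Uniform(0, θ) likelihood is θ^(−n) for θ ≥ max(xᵢ), zero otherwise. Here max(xᵢ) = 7.63.
Posterior ∝ θ^(−5) · θ^(−5) = θ^(−10) on θ ≥ max(4.5, 7.63) = 7.63.
This density is strictly decreasing in θ, so the posterior mode lies at the lower boundary of the support.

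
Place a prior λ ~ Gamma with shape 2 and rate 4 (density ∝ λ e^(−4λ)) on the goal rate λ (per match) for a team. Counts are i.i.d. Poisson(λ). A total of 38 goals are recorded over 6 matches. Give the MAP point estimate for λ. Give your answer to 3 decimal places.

λ̂_MAP = 3.900

Σxᵢ = 38, n = 6.
Posterior ∝ λe^(−4λ) · λ^38e^(−6λ) = λ^39e^(−10λ), i.e. Gamma(shape=40, rate=10).
The mode of a Gamma(a, b) with a ≥ 1 (shape–rate) is (a−1)/b = 39/10 ≈ 3.900.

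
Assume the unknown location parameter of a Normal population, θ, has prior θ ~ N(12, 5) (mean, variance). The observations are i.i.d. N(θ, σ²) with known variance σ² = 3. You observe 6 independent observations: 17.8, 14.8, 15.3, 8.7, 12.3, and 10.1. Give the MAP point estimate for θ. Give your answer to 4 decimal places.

n = 6; x̄ = (17.8 + 14.8 + 15.3 + 8.7 + 12.3 + 10.1)/6 = 79/6 = 79/6 ≈ 13.1667.
For a Normal prior and Normal likelihood with known variance, the posterior is Normal; its mode equals its mean, the precision-weighted average.
Prior precision 1/σ₀² = 1/5 = 0.2; data precision n/σ² = 6/3 = 2.
θ̂ = (0.2·12 + 2·(79/6)) / (0.2 + 2) = (431/15)/2.2 = 431/33 ≈ 13.0606.

θ̂_MAP = 13.0606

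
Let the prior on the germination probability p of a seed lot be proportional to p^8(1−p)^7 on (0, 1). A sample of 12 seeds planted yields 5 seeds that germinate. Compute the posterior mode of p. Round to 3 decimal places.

p̂_MAP = 0.481

The prior density ∝ p^8(1−p)^7 is the kernel of Beta(9, 8).
Data: 5 successes in 12 trials. The binomial likelihood contributes p^5(1−p)^7, so the posterior is Beta(9+5, 8+7) = Beta(14, 15).
For Beta(a, b) with a, b > 1 the mode is (a−1)/(a+b−2) = 13/27 ≈ 0.481.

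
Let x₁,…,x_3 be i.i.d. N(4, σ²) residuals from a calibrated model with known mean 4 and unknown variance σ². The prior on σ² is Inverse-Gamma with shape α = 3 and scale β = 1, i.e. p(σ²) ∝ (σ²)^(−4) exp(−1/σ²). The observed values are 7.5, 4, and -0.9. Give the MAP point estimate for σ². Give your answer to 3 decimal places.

σ̂²_MAP = 3.478

Sum of squared deviations about the known mean: SS = (7.5−4)² + (4−4)² + (-0.9−4)² = 36.26.
The Normal likelihood contributes (σ²)^(−n/2) exp(−SS/(2σ²)), so the posterior is Inverse-Gamma(α + n/2, β + SS/2) = Inverse-Gamma(4.5, 19.13).
The mode of Inverse-Gamma(a, b) is b/(a+1) = 19.13/5.5 ≈ 3.478.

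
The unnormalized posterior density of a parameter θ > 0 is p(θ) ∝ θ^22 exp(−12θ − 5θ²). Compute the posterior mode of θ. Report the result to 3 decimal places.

θ̂_MAP = 1.000

ℓ'(θ) = 22/θ − 12 − 10θ. Setting this to zero and multiplying by θ: 10θ² + 12θ − 22 = 0.
θ = (−12 + √(12² + 4·10·22)) / (2·10) = (−12 + √1024) / 20 = (−12 + 32)/20 = 1.
ℓ''(θ) = −22/θ² − 10 < 0, confirming a maximum.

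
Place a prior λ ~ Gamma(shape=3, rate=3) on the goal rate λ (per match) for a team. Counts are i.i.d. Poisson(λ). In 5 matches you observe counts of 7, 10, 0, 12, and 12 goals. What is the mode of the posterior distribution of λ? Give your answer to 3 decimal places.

λ̂_MAP = 5.375

Σxᵢ = 7+10+0+12+12 = 41, with n = 5.
Posterior ∝ λ^2e^(−3λ) · λ^41e^(−5λ) = λ^43e^(−8λ), i.e. Gamma(shape=44, rate=8).
The mode of a Gamma(a, b) with a ≥ 1 (shape–rate) is (a−1)/b = 43/8 ≈ 5.375.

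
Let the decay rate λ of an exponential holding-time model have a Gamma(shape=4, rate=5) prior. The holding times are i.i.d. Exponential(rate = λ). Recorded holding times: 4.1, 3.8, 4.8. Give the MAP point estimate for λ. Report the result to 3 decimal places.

λ̂_MAP = 0.339

The Exponential(rate=λ) likelihood is ∝ λ^n e^(−λΣtᵢ). Here n = 3 and Σtᵢ = 4.1 + 3.8 + 4.8 = 12.7.
Posterior ∝ λ^3e^(−5λ) · λ^3e^(−12.7λ) = λ^6e^(−17.7λ), i.e. Gamma(7, 17.7).
Mode = (a−1)/b = 6/17.7 ≈ 0.339.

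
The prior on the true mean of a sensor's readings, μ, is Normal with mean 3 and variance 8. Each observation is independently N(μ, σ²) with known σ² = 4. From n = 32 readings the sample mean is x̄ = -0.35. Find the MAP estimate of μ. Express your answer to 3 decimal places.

μ̂_MAP = -0.298

n = 32, x̄ = -0.35.
For a Normal prior and Normal likelihood with known variance, the posterior is Normal; its mode equals its mean, the precision-weighted average.
Prior precision 1/σ₀² = 1/8 = 0.125; data precision n/σ² = 32/4 = 8.
μ̂ = (0.125·3 + 8·(-0.35)) / (0.125 + 8) = (-2.425)/8.125 = -97/325 ≈ -0.298.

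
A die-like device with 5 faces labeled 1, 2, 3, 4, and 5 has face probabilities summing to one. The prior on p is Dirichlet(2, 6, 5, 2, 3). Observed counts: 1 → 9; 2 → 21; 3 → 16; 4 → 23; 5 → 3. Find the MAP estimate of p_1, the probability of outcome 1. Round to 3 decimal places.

MAP estimate: 0.118

The posterior is Dirichlet(αᵢ + nᵢ) = Dirichlet(11, 27, 21, 25, 6).
For a Dirichlet(a₁,…,a_K) with all aᵢ > 1, the mode has j-th component (aⱼ − 1)/(Σaᵢ − K).
Here Σaᵢ = 90 and K = 5, so p_1 = (11 − 1)/(90 − 5) = 10/85 ≈ 0.118.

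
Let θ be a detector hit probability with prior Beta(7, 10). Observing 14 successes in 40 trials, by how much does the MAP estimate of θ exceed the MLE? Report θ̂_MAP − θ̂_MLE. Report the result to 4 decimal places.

MAP − MLE = 0.0136

Posterior is Beta(21, 36); MAP = (21−1)/(57−2) = 20/55 ≈ 0.36364.
MLE ignores the prior: θ̂_MLE = k/n = 14/40 ≈ 0.35000.
Difference = 20/55 − 14/40 = 3/220 ≈ 0.0136.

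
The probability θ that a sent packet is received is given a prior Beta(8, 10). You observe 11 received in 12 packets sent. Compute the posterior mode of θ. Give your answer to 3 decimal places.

Prior: Beta(8, 10).
Data: 11 successes in 12 trials. The binomial likelihood contributes θ^11(1−θ)^1, so the posterior is Beta(8+11, 10+1) = Beta(19, 11).
For Beta(a, b) with a, b > 1 the mode is (a−1)/(a+b−2) = 18/28 ≈ 0.643.

θ̂_MAP = 0.643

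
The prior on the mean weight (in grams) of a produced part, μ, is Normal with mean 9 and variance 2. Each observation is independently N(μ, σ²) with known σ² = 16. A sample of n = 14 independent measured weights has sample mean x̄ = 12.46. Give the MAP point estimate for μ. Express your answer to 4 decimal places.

n = 14, x̄ = 12.46.
For a Normal prior and Normal likelihood with known variance, the posterior is Normal; its mode equals its mean, the precision-weighted average.
Prior precision 1/σ₀² = 1/2 = 0.5; data precision n/σ² = 14/16 = 0.875.
μ̂ = (0.5·9 + 0.875·12.46) / (0.5 + 0.875) = 15.4025/1.375 = 6161/550 ≈ 11.2018.

μ̂_MAP = 11.2018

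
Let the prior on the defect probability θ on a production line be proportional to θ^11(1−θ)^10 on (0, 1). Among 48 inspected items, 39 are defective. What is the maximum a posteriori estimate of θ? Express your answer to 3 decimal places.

θ̂_MAP = 0.725

The prior density ∝ θ^11(1−θ)^10 is the kernel of Beta(12, 11).
Data: 39 successes in 48 trials. The binomial likelihood contributes θ^39(1−θ)^9, so the posterior is Beta(12+39, 11+9) = Beta(51, 20).
For Beta(a, b) with a, b > 1 the mode is (a−1)/(a+b−2) = 50/69 ≈ 0.725.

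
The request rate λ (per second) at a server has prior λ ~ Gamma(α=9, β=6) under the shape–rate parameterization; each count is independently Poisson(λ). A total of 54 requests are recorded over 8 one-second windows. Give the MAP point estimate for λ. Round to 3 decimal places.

Σxᵢ = 54, n = 8.
Posterior ∝ λ^8e^(−6λ) · λ^54e^(−8λ) = λ^62e^(−14λ), i.e. Gamma(shape=63, rate=14).
The mode of a Gamma(a, b) with a ≥ 1 (shape–rate) is (a−1)/b = 62/14 ≈ 4.429.

λ̂_MAP = 4.429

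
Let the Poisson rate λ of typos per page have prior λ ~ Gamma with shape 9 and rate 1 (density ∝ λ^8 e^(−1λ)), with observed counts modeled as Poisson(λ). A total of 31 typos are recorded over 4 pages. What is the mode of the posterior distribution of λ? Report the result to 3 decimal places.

Σxᵢ = 31, n = 4.
Posterior ∝ λ^8e^(−1λ) · λ^31e^(−4λ) = λ^39e^(−5λ), i.e. Gamma(shape=40, rate=5).
The mode of a Gamma(a, b) with a ≥ 1 (shape–rate) is (a−1)/b = 39/5 ≈ 7.800.

λ̂_MAP = 7.800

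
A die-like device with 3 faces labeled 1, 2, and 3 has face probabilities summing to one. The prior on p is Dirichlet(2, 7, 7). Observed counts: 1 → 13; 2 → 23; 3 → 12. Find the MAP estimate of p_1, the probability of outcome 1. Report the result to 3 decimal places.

The posterior is Dirichlet(αᵢ + nᵢ) = Dirichlet(15, 30, 19).
For a Dirichlet(a₁,…,a_K) with all aᵢ > 1, the mode has j-th component (aⱼ − 1)/(Σaᵢ − K).
Here Σaᵢ = 64 and K = 3, so p_1 = (15 − 1)/(64 − 3) = 14/61 ≈ 0.230.

MAP estimate: 0.230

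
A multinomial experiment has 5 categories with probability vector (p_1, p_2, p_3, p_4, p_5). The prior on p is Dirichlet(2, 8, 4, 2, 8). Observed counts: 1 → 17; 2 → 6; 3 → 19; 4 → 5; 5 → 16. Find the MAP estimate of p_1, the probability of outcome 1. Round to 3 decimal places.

The posterior is Dirichlet(αᵢ + nᵢ) = Dirichlet(19, 14, 23, 7, 24).
For a Dirichlet(a₁,…,a_K) with all aᵢ > 1, the mode has j-th component (aⱼ − 1)/(Σaᵢ − K).
Here Σaᵢ = 87 and K = 5, so p_1 = (19 − 1)/(87 − 5) = 18/82 ≈ 0.220.

MAP estimate: 0.220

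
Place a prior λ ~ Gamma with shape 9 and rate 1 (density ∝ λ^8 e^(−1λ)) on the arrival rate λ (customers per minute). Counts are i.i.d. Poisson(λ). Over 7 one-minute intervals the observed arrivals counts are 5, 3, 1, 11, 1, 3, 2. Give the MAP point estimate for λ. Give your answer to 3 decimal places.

λ̂_MAP = 4.250

Σxᵢ = 5+3+1+11+1+3+2 = 26, with n = 7.
Posterior ∝ λ^8e^(−1λ) · λ^26e^(−7λ) = λ^34e^(−8λ), i.e. Gamma(shape=35, rate=8).
The mode of a Gamma(a, b) with a ≥ 1 (shape–rate) is (a−1)/b = 34/8 ≈ 4.250.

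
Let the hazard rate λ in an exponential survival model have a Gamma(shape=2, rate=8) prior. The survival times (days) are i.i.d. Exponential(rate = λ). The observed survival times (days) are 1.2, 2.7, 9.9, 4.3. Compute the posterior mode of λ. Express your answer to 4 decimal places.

λ̂_MAP = 0.1916

The Exponential(rate=λ) likelihood is ∝ λ^n e^(−λΣtᵢ). Here n = 4 and Σtᵢ = 1.2 + 2.7 + 9.9 + 4.3 = 18.1.
Posterior ∝ λe^(−8λ) · λ^4e^(−18.1λ) = λ^5e^(−26.1λ), i.e. Gamma(6, 26.1).
Mode = (a−1)/b = 5/26.1 ≈ 0.1916.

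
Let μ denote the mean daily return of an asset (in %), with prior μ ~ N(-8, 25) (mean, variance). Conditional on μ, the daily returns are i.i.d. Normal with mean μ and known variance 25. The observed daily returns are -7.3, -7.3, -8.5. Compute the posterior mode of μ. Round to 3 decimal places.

μ̂_MAP = -7.775

n = 3; x̄ = ((-7.3) + (-7.3) + (-8.5))/3 = -23.1/3 = -7.7.
For a Normal prior and Normal likelihood with known variance, the posterior is Normal; its mode equals its mean, the precision-weighted average.
Prior precision 1/σ₀² = 1/25 = 0.04; data precision n/σ² = 3/25 = 0.12.
μ̂ = (0.04·(-8) + 0.12·(-7.7)) / (0.04 + 0.12) = (-1.244)/0.16 = -7.775.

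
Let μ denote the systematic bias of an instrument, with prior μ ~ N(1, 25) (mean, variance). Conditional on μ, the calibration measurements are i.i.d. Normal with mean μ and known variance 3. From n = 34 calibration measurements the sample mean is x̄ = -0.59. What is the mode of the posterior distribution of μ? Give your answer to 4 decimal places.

n = 34, x̄ = -0.59.
For a Normal prior and Normal likelihood with known variance, the posterior is Normal; its mode equals its mean, the precision-weighted average.
Prior precision 1/σ₀² = 1/25 = 0.04; data precision n/σ² = 34/3.
μ̂ = (0.04·1 + (34/3)·(-0.59)) / (0.04 + 34/3) = (-997/150)/(853/75) = -997/1706 ≈ -0.5844.

μ̂_MAP = -0.5844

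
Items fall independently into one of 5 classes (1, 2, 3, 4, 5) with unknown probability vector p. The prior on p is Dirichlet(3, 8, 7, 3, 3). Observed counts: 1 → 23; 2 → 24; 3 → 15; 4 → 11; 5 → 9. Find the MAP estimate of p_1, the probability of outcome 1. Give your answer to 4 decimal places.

The posterior is Dirichlet(αᵢ + nᵢ) = Dirichlet(26, 32, 22, 14, 12).
For a Dirichlet(a₁,…,a_K) with all aᵢ > 1, the mode has j-th component (aⱼ − 1)/(Σaᵢ − K).
Here Σaᵢ = 106 and K = 5, so p_1 = (26 − 1)/(106 − 5) = 25/101 ≈ 0.2475.

MAP estimate: 0.2475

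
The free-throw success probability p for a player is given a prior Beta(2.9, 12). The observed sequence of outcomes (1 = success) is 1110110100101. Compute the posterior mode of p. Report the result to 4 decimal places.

Prior: Beta(2.9, 12).
Data: 8 successes in 13 trials (from the sequence). The binomial likelihood contributes p^8(1−p)^5, so the posterior is Beta(2.9+8, 12+5) = Beta(10.9, 17).
For Beta(a, b) with a, b > 1 the mode is (a−1)/(a+b−2) = 9.9/25.9 ≈ 0.3822.

p̂_MAP = 0.3822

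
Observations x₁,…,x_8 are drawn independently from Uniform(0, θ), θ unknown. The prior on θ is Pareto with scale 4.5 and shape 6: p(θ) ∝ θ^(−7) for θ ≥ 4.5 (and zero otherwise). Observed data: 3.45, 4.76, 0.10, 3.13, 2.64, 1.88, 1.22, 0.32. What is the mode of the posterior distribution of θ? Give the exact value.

θ̂_MAP = 4.76

The Uniform(0, θ) likelihood is θ^(−n) for θ ≥ max(xᵢ), zero otherwise. Here max(xᵢ) = 4.76.
Posterior ∝ θ^(−7) · θ^(−8) = θ^(−15) on θ ≥ max(4.5, 4.76) = 4.76.
This density is strictly decreasing in θ, so the posterior mode lies at the lower boundary of the support.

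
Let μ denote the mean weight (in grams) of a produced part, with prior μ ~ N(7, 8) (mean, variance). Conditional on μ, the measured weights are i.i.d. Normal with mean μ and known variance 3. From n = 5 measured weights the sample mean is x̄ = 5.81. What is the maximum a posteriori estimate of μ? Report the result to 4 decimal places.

μ̂_MAP = 5.8930

n = 5, x̄ = 5.81.
For a Normal prior and Normal likelihood with known variance, the posterior is Normal; its mode equals its mean, the precision-weighted average.
Prior precision 1/σ₀² = 1/8 = 0.125; data precision n/σ² = 5/3.
μ̂ = (0.125·7 + (5/3)·5.81) / (0.125 + 5/3) = (1267/120)/(43/24) = 1267/215 ≈ 5.8930.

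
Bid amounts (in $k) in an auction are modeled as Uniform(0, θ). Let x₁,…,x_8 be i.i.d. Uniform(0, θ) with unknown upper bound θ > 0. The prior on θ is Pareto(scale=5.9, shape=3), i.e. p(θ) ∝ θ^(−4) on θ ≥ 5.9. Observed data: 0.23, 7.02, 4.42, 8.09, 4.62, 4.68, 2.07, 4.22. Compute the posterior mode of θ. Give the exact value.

θ̂_MAP = 8.09

The Uniform(0, θ) likelihood is θ^(−n) for θ ≥ max(xᵢ), zero otherwise. Here max(xᵢ) = 8.09.
Posterior ∝ θ^(−4) · θ^(−8) = θ^(−12) on θ ≥ max(5.9, 8.09) = 8.09.
This density is strictly decreasing in θ, so the posterior mode lies at the lower boundary of the support.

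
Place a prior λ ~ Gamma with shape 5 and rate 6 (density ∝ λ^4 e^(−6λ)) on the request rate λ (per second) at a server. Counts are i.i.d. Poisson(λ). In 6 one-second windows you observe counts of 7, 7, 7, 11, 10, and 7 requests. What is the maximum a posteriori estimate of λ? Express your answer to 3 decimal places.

λ̂_MAP = 4.417

Σxᵢ = 7+7+7+11+10+7 = 49, with n = 6.
Posterior ∝ λ^4e^(−6λ) · λ^49e^(−6λ) = λ^53e^(−12λ), i.e. Gamma(shape=54, rate=12).
The mode of a Gamma(a, b) with a ≥ 1 (shape–rate) is (a−1)/b = 53/12 ≈ 4.417.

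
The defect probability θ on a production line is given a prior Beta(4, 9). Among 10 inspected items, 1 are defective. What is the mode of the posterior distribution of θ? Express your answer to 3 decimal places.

Prior: Beta(4, 9).
Data: 1 success in 10 trials. The binomial likelihood contributes θ(1−θ)^9, so the posterior is Beta(4+1, 9+9) = Beta(5, 18).
For Beta(a, b) with a, b > 1 the mode is (a−1)/(a+b−2) = 4/21 ≈ 0.190.

θ̂_MAP = 0.190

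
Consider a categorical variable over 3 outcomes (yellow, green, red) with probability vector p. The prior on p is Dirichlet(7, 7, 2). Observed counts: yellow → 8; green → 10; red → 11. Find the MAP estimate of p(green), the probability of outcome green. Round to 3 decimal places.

MAP estimate of p(green) = 0.381

The posterior is Dirichlet(αᵢ + nᵢ) = Dirichlet(15, 17, 13).
For a Dirichlet(a₁,…,a_K) with all aᵢ > 1, the mode has j-th component (aⱼ − 1)/(Σaᵢ − K).
Here Σaᵢ = 45 and K = 3, so p(green) = (17 − 1)/(45 − 3) = 16/42 ≈ 0.381.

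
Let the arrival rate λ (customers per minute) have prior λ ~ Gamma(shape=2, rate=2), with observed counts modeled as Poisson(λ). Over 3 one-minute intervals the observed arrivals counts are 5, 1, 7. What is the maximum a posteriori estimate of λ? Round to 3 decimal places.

λ̂_MAP = 2.800

Σxᵢ = 5+1+7 = 13, with n = 3.
Posterior ∝ λe^(−2λ) · λ^13e^(−3λ) = λ^14e^(−5λ), i.e. Gamma(shape=15, rate=5).
The mode of a Gamma(a, b) with a ≥ 1 (shape–rate) is (a−1)/b = 14/5 ≈ 2.800.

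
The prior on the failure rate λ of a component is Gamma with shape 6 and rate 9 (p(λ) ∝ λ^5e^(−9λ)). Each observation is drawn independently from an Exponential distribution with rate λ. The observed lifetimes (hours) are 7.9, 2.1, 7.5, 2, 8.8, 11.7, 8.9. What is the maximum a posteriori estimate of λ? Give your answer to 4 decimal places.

The Exponential(rate=λ) likelihood is ∝ λ^n e^(−λΣtᵢ). Here n = 7 and Σtᵢ = 7.9 + 2.1 + 7.5 + 2 + 8.8 + 11.7 + 8.9 = 48.9.
Posterior ∝ λ^5e^(−9λ) · λ^7e^(−48.9λ) = λ^12e^(−57.9λ), i.e. Gamma(13, 57.9).
Mode = (a−1)/b = 12/57.9 ≈ 0.2073.

λ̂_MAP = 0.2073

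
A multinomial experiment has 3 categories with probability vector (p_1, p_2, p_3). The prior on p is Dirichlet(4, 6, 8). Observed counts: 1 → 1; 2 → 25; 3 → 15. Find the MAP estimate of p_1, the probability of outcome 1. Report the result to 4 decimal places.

The posterior is Dirichlet(αᵢ + nᵢ) = Dirichlet(5, 31, 23).
For a Dirichlet(a₁,…,a_K) with all aᵢ > 1, the mode has j-th component (aⱼ − 1)/(Σaᵢ − K).
Here Σaᵢ = 59 and K = 3, so p_1 = (5 − 1)/(59 − 3) = 4/56 ≈ 0.0714.

MAP estimate: 0.0714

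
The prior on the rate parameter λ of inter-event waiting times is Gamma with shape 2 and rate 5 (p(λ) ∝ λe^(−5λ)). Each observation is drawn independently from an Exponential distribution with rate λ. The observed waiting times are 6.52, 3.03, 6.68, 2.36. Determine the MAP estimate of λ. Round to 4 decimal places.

λ̂_MAP = 0.2120

The Exponential(rate=λ) likelihood is ∝ λ^n e^(−λΣtᵢ). Here n = 4 and Σtᵢ = 6.52 + 3.03 + 6.68 + 2.36 = 18.59.
Posterior ∝ λe^(−5λ) · λ^4e^(−18.59λ) = λ^5e^(−23.59λ), i.e. Gamma(6, 23.59).
Mode = (a−1)/b = 5/23.59 ≈ 0.2120.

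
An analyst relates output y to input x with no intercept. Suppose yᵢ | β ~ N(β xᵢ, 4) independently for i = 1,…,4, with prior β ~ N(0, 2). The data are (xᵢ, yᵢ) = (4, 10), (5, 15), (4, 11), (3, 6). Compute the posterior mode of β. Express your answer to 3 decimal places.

log p(β | y) = −Σ(yᵢ − βxᵢ)²/(2·4) − β²/(2·2) + const.
Setting the derivative to zero: Σxᵢ(yᵢ − βxᵢ)/4 − β/2 = 0, so β = Σxᵢyᵢ / (Σxᵢ² + σ²/τ²).
Σxᵢyᵢ = 4·10 + 5·15 + 4·11 + 3·6 = 177; Σxᵢ² = 66; σ²/τ² = 2.
β̂_MAP = 177 / (66 + 2) = 177/68 ≈ 2.603.

β̂_MAP = 2.603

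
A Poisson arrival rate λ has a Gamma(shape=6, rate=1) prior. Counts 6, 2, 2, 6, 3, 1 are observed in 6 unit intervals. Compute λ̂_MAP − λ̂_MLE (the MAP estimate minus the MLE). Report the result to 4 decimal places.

Σxᵢ = 20. Posterior is Gamma(26, 7); MAP = (26−1)/7 = 25/7 ≈ 3.57143.
MLE = x̄ = 20/6 ≈ 3.33333.
Difference = 25/7 − 20/6 = 5/21 ≈ 0.2381.

MAP − MLE = 0.2381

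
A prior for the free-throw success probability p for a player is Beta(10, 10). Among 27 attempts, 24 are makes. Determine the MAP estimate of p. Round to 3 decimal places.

Prior: Beta(10, 10).
Data: 24 successes in 27 trials. The binomial likelihood contributes p^24(1−p)^3, so the posterior is Beta(10+24, 10+3) = Beta(34, 13).
For Beta(a, b) with a, b > 1 the mode is (a−1)/(a+b−2) = 33/45 ≈ 0.733.

p̂_MAP = 0.733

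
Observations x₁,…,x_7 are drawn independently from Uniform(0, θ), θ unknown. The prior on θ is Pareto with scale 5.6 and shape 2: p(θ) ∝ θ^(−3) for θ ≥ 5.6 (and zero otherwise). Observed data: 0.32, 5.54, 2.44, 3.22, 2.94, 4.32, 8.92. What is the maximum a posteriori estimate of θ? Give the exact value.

θ̂_MAP = 8.92

The Uniform(0, θ) likelihood is θ^(−n) for θ ≥ max(xᵢ), zero otherwise. Here max(xᵢ) = 8.92.
Posterior ∝ θ^(−3) · θ^(−7) = θ^(−10) on θ ≥ max(5.6, 8.92) = 8.92.
This density is strictly decreasing in θ, so the posterior mode lies at the lower boundary of the support.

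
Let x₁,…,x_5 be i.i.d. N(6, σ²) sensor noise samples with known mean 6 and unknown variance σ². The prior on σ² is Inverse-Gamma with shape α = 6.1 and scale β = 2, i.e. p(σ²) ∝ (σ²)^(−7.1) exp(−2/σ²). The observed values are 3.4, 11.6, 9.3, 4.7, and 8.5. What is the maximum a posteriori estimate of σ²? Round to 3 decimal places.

σ̂²_MAP = 3.174

Sum of squared deviations about the known mean: SS = (3.4−6)² + (11.6−6)² + (9.3−6)² + (4.7−6)² + (8.5−6)² = 56.95.
The Normal likelihood contributes (σ²)^(−n/2) exp(−SS/(2σ²)), so the posterior is Inverse-Gamma(α + n/2, β + SS/2) = Inverse-Gamma(8.6, 30.475).
The mode of Inverse-Gamma(a, b) is b/(a+1) = 30.475/9.6 ≈ 3.174.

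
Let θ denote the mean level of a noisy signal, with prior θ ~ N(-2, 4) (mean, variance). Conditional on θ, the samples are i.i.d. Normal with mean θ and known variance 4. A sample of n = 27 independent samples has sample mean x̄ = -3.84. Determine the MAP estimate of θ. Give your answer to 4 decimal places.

n = 27, x̄ = -3.84.
For a Normal prior and Normal likelihood with known variance, the posterior is Normal; its mode equals its mean, the precision-weighted average.
Prior precision 1/σ₀² = 1/4 = 0.25; data precision n/σ² = 27/4 = 6.75.
θ̂ = (0.25·(-2) + 6.75·(-3.84)) / (0.25 + 6.75) = (-26.42)/7 = -1321/350 ≈ -3.7743.

θ̂_MAP = -3.7743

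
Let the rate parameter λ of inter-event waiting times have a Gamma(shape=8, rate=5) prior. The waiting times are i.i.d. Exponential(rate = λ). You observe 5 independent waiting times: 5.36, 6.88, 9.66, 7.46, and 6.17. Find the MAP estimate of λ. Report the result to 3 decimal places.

λ̂_MAP = 0.296

The Exponential(rate=λ) likelihood is ∝ λ^n e^(−λΣtᵢ). Here n = 5 and Σtᵢ = 5.36 + 6.88 + 9.66 + 7.46 + 6.17 = 35.53.
Posterior ∝ λ^7e^(−5λ) · λ^5e^(−35.53λ) = λ^12e^(−40.53λ), i.e. Gamma(13, 40.53).
Mode = (a−1)/b = 12/40.53 ≈ 0.296.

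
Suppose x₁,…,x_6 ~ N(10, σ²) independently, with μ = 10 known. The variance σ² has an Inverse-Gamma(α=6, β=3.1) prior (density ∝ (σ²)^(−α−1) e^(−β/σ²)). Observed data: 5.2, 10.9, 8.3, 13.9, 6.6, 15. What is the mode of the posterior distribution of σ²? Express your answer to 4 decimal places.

σ̂²_MAP = 4.2355

Sum of squared deviations about the known mean: SS = (5.2−10)² + (10.9−10)² + (8.3−10)² + (13.9−10)² + (6.6−10)² + (15−10)² = 78.51.
The Normal likelihood contributes (σ²)^(−n/2) exp(−SS/(2σ²)), so the posterior is Inverse-Gamma(α + n/2, β + SS/2) = Inverse-Gamma(9, 42.355).
The mode of Inverse-Gamma(a, b) is b/(a+1) = 42.355/10 ≈ 4.2355.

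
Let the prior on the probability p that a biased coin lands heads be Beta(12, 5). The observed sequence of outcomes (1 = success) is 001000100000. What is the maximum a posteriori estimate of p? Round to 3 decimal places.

p̂_MAP = 0.481

Prior: Beta(12, 5).
Data: 2 successes in 12 trials (from the sequence). The binomial likelihood contributes p^2(1−p)^10, so the posterior is Beta(12+2, 5+10) = Beta(14, 15).
For Beta(a, b) with a, b > 1 the mode is (a−1)/(a+b−2) = 13/27 ≈ 0.481.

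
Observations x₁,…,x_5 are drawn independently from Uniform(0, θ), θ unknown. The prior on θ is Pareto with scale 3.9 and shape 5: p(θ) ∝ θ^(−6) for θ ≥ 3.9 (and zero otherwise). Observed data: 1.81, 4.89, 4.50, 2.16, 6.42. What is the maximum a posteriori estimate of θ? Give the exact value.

θ̂_MAP = 6.42

The Uniform(0, θ) likelihood is θ^(−n) for θ ≥ max(xᵢ), zero otherwise. Here max(xᵢ) = 6.42.
Posterior ∝ θ^(−6) · θ^(−5) = θ^(−11) on θ ≥ max(3.9, 6.42) = 6.42.
This density is strictly decreasing in θ, so the posterior mode lies at the lower boundary of the support.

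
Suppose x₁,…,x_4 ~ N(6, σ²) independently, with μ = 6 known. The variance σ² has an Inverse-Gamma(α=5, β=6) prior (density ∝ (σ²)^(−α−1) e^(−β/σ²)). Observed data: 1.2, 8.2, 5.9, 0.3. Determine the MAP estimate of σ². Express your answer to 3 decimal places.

Sum of squared deviations about the known mean: SS = (1.2−6)² + (8.2−6)² + (5.9−6)² + (0.3−6)² = 60.38.
The Normal likelihood contributes (σ²)^(−n/2) exp(−SS/(2σ²)), so the posterior is Inverse-Gamma(α + n/2, β + SS/2) = Inverse-Gamma(7, 36.19).
The mode of Inverse-Gamma(a, b) is b/(a+1) = 36.19/8 ≈ 4.524.

σ̂²_MAP = 4.524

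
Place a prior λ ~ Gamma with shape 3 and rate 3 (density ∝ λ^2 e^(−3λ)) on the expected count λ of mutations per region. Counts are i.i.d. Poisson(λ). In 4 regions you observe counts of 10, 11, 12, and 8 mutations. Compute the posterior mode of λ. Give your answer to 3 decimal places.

Σxᵢ = 10+11+12+8 = 41, with n = 4.
Posterior ∝ λ^2e^(−3λ) · λ^41e^(−4λ) = λ^43e^(−7λ), i.e. Gamma(shape=44, rate=7).
The mode of a Gamma(a, b) with a ≥ 1 (shape–rate) is (a−1)/b = 43/7 ≈ 6.143.

λ̂_MAP = 6.143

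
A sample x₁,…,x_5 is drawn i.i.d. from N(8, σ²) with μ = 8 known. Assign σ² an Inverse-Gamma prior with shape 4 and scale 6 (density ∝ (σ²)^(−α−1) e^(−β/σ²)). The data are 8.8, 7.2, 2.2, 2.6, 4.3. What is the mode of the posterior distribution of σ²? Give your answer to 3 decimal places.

Sum of squared deviations about the known mean: SS = (8.8−8)² + (7.2−8)² + (2.2−8)² + (2.6−8)² + (4.3−8)² = 77.77.
The Normal likelihood contributes (σ²)^(−n/2) exp(−SS/(2σ²)), so the posterior is Inverse-Gamma(α + n/2, β + SS/2) = Inverse-Gamma(6.5, 44.885).
The mode of Inverse-Gamma(a, b) is b/(a+1) = 44.885/7.5 ≈ 5.985.

σ̂²_MAP = 5.985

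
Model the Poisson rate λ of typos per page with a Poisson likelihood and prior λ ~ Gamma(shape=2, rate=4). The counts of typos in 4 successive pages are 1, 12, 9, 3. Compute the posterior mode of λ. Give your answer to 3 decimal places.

λ̂_MAP = 3.250

Σxᵢ = 1+12+9+3 = 25, with n = 4.
Posterior ∝ λe^(−4λ) · λ^25e^(−4λ) = λ^26e^(−8λ), i.e. Gamma(shape=27, rate=8).
The mode of a Gamma(a, b) with a ≥ 1 (shape–rate) is (a−1)/b = 26/8 ≈ 3.250.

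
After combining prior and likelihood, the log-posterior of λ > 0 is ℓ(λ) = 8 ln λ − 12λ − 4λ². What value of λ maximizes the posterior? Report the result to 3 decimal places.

ℓ'(λ) = 8/λ − 12 − 8λ. Setting this to zero and multiplying by λ: 8λ² + 12λ − 8 = 0.
λ = (−12 + √(12² + 4·8·8)) / (2·8) = (−12 + √400) / 16 = (−12 + 20)/16 = 1/2.
ℓ''(λ) = −8/λ² − 8 < 0, confirming a maximum.

λ̂_MAP = 0.500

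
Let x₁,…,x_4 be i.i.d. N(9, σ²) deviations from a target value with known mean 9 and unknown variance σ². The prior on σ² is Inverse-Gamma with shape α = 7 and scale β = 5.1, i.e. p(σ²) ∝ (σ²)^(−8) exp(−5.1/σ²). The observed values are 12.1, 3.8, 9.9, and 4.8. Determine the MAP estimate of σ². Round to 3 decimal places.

Sum of squared deviations about the known mean: SS = (12.1−9)² + (3.8−9)² + (9.9−9)² + (4.8−9)² = 55.1.
The Normal likelihood contributes (σ²)^(−n/2) exp(−SS/(2σ²)), so the posterior is Inverse-Gamma(α + n/2, β + SS/2) = Inverse-Gamma(9, 32.65).
The mode of Inverse-Gamma(a, b) is b/(a+1) = 32.65/10 ≈ 3.265.

σ̂²_MAP = 3.265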